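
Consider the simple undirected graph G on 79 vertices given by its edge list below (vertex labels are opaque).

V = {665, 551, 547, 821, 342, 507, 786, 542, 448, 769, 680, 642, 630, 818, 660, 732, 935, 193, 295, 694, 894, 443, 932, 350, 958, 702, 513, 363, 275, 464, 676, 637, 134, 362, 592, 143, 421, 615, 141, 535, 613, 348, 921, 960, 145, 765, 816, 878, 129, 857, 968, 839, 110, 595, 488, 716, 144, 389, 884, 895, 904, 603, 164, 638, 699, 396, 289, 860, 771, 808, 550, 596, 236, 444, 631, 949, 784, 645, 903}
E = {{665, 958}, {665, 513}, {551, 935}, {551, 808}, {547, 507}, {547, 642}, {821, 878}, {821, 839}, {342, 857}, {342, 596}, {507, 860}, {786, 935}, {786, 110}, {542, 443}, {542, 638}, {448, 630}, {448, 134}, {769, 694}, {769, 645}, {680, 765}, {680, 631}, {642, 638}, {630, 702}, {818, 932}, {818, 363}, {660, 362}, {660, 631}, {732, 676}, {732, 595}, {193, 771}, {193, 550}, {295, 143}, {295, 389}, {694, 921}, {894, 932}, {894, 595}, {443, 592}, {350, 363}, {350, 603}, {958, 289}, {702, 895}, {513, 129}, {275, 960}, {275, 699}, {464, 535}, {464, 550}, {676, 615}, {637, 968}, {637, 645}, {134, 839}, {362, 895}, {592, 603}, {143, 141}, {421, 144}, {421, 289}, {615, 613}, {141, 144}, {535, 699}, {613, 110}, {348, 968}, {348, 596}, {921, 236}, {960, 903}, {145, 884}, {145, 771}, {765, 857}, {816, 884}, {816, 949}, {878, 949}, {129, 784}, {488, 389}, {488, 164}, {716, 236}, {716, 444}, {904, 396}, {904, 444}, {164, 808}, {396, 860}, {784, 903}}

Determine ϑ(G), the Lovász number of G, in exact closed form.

79*cos(pi/79)/(cos(pi/79) + 1)

N(444) = {716, 904}, |N(444)| = 2.
N(680) = {765, 631}, |N(680)| = 2.
Vertex 603 has 2 neighbors: 350, 592.
Vertex 694 has 2 neighbors: 769, 921.
G on 79 vertices is 2-regular; the odd cycle C_{79}.
The 40 distinct eigenvalues: [2.0, 1.993678, 1.974751, 1.943339, 1.89964, 1.843932, 1.776565, 1.697967, 1.608633, 1.509129, 1.400084, 1.282187, 1.156184, 1.022871, 0.883091, 0.737728, 0.587701, 0.433958, 0.277471, 0.11923, -0.039764, -0.198508, -0.355996, -0.511233, -0.663239, -0.811051, -0.953735, -1.09039, -1.22015, -1.342197, -1.455758, -1.560115, -1.654608, -1.738641, -1.811681, -1.873267, -1.92301, -1.960595, -1.985784, -1.998419].
Lovász (edge-transitive): ϑ = −79·(-2*cos(pi/79))/((2)−(-2*cos(pi/79))) = 79*cos(pi/79)/(cos(pi/79) + 1).
Numerically 39.48438.
Lovász sandwich 39 ≤ 79*cos(pi/79)/(cos(pi/79) + 1) ≤ 40: both strict.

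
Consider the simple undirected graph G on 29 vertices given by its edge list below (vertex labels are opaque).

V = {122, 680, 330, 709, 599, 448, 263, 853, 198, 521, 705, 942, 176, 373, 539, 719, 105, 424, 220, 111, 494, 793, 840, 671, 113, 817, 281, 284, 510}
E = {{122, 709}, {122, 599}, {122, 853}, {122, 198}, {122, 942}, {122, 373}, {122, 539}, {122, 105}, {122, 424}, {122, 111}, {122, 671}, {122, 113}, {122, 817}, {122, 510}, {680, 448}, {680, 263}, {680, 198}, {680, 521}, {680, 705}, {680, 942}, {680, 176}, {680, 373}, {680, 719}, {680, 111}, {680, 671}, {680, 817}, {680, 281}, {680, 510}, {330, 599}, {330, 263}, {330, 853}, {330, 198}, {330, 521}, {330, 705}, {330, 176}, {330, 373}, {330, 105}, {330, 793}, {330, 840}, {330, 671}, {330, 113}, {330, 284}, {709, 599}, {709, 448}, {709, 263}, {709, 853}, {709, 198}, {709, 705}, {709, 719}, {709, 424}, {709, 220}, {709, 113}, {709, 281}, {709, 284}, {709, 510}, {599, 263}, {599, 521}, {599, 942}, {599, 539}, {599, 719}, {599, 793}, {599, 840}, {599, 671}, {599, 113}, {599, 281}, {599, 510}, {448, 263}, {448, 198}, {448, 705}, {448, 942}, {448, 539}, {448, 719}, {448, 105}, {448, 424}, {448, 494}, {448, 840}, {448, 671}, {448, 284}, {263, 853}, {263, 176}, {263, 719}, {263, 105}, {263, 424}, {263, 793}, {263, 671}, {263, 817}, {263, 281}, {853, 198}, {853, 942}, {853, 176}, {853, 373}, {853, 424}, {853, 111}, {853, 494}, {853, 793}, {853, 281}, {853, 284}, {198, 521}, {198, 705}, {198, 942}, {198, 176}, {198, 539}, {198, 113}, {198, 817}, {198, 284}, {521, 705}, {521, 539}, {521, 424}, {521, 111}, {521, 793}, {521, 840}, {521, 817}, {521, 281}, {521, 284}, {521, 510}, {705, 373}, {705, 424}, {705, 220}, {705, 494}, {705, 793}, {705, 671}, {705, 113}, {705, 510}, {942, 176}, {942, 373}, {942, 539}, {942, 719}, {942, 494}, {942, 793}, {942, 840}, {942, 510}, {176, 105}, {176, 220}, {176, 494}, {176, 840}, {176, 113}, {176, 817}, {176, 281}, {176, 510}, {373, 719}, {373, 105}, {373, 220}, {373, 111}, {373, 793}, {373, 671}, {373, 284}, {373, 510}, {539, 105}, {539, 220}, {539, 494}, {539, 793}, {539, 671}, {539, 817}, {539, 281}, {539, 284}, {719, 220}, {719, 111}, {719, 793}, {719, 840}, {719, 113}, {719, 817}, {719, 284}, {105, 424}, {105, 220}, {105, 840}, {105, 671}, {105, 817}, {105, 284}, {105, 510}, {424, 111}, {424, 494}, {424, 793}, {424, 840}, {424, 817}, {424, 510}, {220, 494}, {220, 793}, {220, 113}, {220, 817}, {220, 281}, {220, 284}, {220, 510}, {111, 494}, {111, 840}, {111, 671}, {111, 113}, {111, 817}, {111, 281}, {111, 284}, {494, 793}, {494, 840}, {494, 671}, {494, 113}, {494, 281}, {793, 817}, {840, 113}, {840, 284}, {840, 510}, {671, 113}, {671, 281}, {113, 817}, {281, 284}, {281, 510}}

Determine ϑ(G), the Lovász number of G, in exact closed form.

sqrt(29)

N(709) = {122, 599, 448, 263, 853, 198, 705, 719, 424, 220, 113, 281, 284, 510}, |N(709)| = 14.
deg(494) = 14; N(494) = {448, 853, 705, 942, 176, 539, 424, 220, 111, 793, 840, 671, 113, 281}.
N(373) = {122, 680, 330, 853, 705, 942, 719, 105, 220, 111, 793, 671, 284, 510}, |N(373)| = 14.
Vertex 719 has 14 neighbors: 680, 709, 599, 448, 263, 942, 373, 220, 111, 793, 840, 113, 817, 284.
G on 29 vertices is 14-regular; strongly regular (29,14,6,7).
Distinct eigenvalues (to 5 d.p.): [14.0, 2.19258, -3.19258].
Lovász (edge-transitive): ϑ = −29·(-sqrt(29)/2 - 1/2)/((14)−(-sqrt(29)/2 - 1/2)) = sqrt(29).
Numerically 5.385164807.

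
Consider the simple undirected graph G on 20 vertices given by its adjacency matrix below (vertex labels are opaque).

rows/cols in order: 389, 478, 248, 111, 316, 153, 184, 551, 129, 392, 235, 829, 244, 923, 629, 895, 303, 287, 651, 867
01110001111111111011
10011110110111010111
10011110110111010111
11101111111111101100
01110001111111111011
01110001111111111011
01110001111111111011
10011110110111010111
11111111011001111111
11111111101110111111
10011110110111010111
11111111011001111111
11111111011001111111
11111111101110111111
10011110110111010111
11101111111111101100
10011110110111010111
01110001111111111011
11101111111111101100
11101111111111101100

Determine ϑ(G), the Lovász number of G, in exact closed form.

6

Vertex 551 has 14 neighbors: 389, 111, 316, 153, 184, 129, 392, 829, 244, 923, 895, 287, 651, 867.
Vertex 235 has 14 neighbors: 389, 111, 316, 153, 184, 129, 392, 829, 244, 923, 895, 287, 651, 867.
N(478) = {389, 111, 316, 153, 184, 129, 392, 829, 244, 923, 895, 287, 651, 867}, |N(478)| = 14.
deg(129) = 17; N(129) = {389, 478, 248, 111, 316, 153, 184, 551, 392, 235, 923, 629, 895, 303, 287, 651, 867}.
Complete multipartite on [6, 5, 4, 3, 2]: sandwich collapses at ϑ=6.
≈ 6.00000 (to 5 d.p.).
Sandwich: α(G)=6 ≤ ϑ(G)=6 ≤ χ(Ḡ)=6 (collapsed).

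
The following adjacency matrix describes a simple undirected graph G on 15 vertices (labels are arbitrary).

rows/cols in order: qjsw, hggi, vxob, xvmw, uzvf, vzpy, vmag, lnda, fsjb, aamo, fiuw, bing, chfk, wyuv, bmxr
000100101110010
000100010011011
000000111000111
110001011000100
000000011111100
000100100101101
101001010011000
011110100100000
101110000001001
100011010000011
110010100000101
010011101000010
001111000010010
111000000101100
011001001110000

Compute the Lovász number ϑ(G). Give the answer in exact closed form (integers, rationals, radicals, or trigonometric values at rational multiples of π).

5

deg(hggi) = 6; N(hggi) = {xvmw, lnda, fiuw, bing, wyuv, bmxr}.
Vertex fsjb has 6 neighbors: qjsw, vxob, xvmw, uzvf, bing, bmxr.
N(xvmw) = {qjsw, hggi, vzpy, lnda, fsjb, chfk}, |N(xvmw)| = 6.
Vertex wyuv has 6 neighbors: qjsw, hggi, vxob, aamo, bing, chfk.
Every vertex has degree 6 (N=15); Kneser-type, 2-subsets of [6].
spec(A) ≈ [6.0, 1.0, -3.0] (distinct, 6 d.p.).
With N=15: ϑ(G) = 15·(-1*(-3))/(6−(-3)) = 5.
= 5.0000… (decimal).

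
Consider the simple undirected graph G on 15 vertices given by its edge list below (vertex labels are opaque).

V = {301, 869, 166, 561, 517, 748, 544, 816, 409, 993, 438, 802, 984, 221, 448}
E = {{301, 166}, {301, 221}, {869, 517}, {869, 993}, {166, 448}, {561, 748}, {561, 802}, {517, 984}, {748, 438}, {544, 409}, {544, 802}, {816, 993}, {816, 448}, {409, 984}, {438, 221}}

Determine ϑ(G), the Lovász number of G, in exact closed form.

Vertex 544 has 2 neighbors: 409, 802.
Vertex 984 has 2 neighbors: 517, 409.
N(561) = {748, 802}, |N(561)| = 2.
N(448) = {166, 816}, |N(448)| = 2.
Regular of degree 2 on 15 vertices: this is C_{15}, the 15-cycle.
spec(A) ≈ [2.0, 1.827, 1.338, 0.618, -0.209, -1.0, -1.618, -1.956] (distinct, 3 d.p.).
−15·(-2*cos(pi/15)) / ((2)−(-2*cos(pi/15))) = 15*cos(pi/15)/(cos(pi/15) + 1) = ϑ(G).
= 7.417148… (decimal).
Sandwich: α(G)=7 ≤ ϑ(G)=15*cos(pi/15)/(cos(pi/15) + 1) ≤ χ(Ḡ)=8 (both strict).

15*cos(pi/15)/(cos(pi/15) + 1)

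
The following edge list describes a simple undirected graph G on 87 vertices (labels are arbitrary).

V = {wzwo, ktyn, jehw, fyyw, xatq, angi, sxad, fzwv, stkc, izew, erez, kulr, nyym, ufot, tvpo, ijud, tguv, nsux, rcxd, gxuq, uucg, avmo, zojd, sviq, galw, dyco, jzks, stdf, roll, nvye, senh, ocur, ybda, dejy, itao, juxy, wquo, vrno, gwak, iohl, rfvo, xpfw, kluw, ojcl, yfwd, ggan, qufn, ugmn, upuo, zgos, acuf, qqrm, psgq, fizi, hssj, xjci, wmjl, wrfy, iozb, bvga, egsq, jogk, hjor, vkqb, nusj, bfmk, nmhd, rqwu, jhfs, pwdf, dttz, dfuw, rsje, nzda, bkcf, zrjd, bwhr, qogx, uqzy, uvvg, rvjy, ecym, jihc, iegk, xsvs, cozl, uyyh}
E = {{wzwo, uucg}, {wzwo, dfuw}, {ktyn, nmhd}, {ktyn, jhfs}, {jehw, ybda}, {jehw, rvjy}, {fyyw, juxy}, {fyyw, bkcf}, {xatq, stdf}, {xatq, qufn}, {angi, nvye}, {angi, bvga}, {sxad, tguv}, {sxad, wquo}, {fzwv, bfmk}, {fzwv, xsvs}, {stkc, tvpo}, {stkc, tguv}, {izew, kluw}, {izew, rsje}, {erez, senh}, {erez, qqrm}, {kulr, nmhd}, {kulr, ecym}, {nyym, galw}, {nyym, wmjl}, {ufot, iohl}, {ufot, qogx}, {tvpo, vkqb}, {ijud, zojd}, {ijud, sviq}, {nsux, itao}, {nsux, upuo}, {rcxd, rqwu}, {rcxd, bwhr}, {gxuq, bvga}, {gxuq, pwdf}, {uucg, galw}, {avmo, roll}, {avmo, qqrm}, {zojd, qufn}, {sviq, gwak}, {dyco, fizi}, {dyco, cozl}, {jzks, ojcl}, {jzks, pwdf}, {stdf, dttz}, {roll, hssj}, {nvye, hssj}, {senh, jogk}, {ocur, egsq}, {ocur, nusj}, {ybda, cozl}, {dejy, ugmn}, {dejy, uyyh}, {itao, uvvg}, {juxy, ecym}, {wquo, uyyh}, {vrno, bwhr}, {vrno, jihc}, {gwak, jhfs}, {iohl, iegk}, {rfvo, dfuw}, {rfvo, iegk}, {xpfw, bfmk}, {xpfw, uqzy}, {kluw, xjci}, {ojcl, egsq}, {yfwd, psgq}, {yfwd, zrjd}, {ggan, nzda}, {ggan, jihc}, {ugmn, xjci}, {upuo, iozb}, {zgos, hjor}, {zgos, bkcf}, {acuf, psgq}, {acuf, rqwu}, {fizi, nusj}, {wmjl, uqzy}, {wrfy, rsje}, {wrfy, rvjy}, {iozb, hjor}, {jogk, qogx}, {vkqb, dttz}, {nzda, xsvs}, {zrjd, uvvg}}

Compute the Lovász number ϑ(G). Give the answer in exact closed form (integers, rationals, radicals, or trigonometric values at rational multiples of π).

87*cos(pi/87)/(cos(pi/87) + 1)

N(xsvs) = {fzwv, nzda}, |N(xsvs)| = 2.
deg(sxad) = 2; N(sxad) = {tguv, wquo}.
Vertex gxuq has 2 neighbors: bvga, pwdf.
Vertex stdf has 2 neighbors: xatq, dttz.
87-vertex 2-regular graph: a single 87-cycle (edge-transitive).
A has 44 distinct eigenvalues ≈ [2.0, 1.9948, 1.9792, 1.9532, 1.9171, 1.871, 1.8152, 1.7498, 1.6754, 1.5922, 1.5007, 1.4014, 1.2948, 1.1814, 1.0619, 0.9368, 0.8069, 0.6727, 0.5351, 0.3946, 0.2521, 0.1083, -0.0361, -0.1803, -0.3236, -0.4651, -0.6043, -0.7403, -0.8724, -1.0, -1.1224, -1.2389, -1.349, -1.452, -1.5475, -1.6348, -1.7137, -1.7836, -1.8443, -1.8953, -1.9364, -1.9675, -1.9883, -1.9987].
−87·(-2*cos(pi/87)) / ((2)−(-2*cos(pi/87))) = 87*cos(pi/87)/(cos(pi/87) + 1) = ϑ(G).
ϑ(G) ≈ 43.48581645.
Check 43 ≤ 87*cos(pi/87)/(cos(pi/87) + 1) ≤ 44: both strict.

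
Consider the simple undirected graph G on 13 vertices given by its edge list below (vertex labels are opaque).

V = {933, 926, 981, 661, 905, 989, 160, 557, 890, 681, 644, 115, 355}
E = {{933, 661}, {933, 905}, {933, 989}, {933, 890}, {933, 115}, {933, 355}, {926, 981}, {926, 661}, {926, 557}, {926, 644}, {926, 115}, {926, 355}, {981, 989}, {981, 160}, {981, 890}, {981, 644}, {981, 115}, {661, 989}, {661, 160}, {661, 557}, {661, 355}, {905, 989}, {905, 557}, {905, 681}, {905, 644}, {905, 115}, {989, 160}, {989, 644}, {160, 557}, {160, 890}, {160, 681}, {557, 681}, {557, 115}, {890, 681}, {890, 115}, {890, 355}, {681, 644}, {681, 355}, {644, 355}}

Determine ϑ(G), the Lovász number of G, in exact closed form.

deg(890) = 6; N(890) = {933, 981, 160, 681, 115, 355}.
N(989) = {933, 981, 661, 905, 160, 644}, |N(989)| = 6.
Vertex 355 has 6 neighbors: 933, 926, 661, 890, 681, 644.
Vertex 160 has 6 neighbors: 981, 661, 989, 557, 890, 681.
Regular of degree 6 on 13 vertices: strongly regular (13,6,2,3).
A has 3 distinct eigenvalues ≈ [6.0, 1.30278, -2.30278].
−13·(-sqrt(13)/2 - 1/2) / ((6)−(-sqrt(13)/2 - 1/2)) = sqrt(13) = ϑ(G).
≈ 3.6056 (to 4 d.p.).

sqrt(13)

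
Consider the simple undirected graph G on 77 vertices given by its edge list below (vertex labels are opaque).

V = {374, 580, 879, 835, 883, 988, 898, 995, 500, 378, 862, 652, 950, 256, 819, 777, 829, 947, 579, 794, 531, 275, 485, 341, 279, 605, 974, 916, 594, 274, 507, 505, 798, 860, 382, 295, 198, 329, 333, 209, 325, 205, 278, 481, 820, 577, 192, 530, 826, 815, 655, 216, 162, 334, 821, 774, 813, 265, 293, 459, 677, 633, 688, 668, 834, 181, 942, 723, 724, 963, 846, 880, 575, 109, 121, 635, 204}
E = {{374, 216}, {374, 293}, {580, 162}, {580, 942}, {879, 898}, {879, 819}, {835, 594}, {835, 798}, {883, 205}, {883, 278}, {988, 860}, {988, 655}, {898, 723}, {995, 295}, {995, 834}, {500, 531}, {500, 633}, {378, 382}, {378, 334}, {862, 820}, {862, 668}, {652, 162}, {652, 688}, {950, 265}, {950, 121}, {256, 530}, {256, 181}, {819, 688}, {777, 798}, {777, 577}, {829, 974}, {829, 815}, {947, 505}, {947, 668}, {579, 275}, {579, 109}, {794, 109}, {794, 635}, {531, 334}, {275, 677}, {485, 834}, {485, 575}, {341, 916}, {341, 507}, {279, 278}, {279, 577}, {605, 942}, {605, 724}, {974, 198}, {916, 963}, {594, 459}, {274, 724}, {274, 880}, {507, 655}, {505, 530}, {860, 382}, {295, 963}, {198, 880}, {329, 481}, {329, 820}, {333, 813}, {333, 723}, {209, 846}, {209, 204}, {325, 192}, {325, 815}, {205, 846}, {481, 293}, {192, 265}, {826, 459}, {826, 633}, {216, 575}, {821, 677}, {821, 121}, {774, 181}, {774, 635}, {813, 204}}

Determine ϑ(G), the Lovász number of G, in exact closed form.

77*cos(pi/77)/(cos(pi/77) + 1)

N(821) = {677, 121}, |N(821)| = 2.
N(995) = {295, 834}, |N(995)| = 2.
Vertex 880 has 2 neighbors: 274, 198.
deg(334) = 2; N(334) = {378, 531}.
Regular of degree 2 on 77 vertices: connected 2-regular on 77 ⇒ C_{77}.
Distinct eigenvalues (to 3 d.p.): [2.0, 1.993, 1.973, 1.94, 1.894, 1.836, 1.765, 1.683, 1.589, 1.484, 1.37, 1.247, 1.115, 0.976, 0.831, 0.68, 0.524, 0.365, 0.204, 0.041, -0.122, -0.285, -0.445, -0.602, -0.756, -0.904, -1.047, -1.182, -1.31, -1.429, -1.538, -1.637, -1.725, -1.802, -1.867, -1.919, -1.959, -1.985, -1.998].
With N=77: ϑ(G) = 77·(-(-1)*2*cos(pi/77))/(2−(-2*cos(pi/77))) = 77*cos(pi/77)/(cos(pi/77) + 1).
ϑ(G) ≈ 38.48397.
Sandwich: α(G)=38 ≤ ϑ(G)=77*cos(pi/77)/(cos(pi/77) + 1) ≤ χ(Ḡ)=39 (both strict).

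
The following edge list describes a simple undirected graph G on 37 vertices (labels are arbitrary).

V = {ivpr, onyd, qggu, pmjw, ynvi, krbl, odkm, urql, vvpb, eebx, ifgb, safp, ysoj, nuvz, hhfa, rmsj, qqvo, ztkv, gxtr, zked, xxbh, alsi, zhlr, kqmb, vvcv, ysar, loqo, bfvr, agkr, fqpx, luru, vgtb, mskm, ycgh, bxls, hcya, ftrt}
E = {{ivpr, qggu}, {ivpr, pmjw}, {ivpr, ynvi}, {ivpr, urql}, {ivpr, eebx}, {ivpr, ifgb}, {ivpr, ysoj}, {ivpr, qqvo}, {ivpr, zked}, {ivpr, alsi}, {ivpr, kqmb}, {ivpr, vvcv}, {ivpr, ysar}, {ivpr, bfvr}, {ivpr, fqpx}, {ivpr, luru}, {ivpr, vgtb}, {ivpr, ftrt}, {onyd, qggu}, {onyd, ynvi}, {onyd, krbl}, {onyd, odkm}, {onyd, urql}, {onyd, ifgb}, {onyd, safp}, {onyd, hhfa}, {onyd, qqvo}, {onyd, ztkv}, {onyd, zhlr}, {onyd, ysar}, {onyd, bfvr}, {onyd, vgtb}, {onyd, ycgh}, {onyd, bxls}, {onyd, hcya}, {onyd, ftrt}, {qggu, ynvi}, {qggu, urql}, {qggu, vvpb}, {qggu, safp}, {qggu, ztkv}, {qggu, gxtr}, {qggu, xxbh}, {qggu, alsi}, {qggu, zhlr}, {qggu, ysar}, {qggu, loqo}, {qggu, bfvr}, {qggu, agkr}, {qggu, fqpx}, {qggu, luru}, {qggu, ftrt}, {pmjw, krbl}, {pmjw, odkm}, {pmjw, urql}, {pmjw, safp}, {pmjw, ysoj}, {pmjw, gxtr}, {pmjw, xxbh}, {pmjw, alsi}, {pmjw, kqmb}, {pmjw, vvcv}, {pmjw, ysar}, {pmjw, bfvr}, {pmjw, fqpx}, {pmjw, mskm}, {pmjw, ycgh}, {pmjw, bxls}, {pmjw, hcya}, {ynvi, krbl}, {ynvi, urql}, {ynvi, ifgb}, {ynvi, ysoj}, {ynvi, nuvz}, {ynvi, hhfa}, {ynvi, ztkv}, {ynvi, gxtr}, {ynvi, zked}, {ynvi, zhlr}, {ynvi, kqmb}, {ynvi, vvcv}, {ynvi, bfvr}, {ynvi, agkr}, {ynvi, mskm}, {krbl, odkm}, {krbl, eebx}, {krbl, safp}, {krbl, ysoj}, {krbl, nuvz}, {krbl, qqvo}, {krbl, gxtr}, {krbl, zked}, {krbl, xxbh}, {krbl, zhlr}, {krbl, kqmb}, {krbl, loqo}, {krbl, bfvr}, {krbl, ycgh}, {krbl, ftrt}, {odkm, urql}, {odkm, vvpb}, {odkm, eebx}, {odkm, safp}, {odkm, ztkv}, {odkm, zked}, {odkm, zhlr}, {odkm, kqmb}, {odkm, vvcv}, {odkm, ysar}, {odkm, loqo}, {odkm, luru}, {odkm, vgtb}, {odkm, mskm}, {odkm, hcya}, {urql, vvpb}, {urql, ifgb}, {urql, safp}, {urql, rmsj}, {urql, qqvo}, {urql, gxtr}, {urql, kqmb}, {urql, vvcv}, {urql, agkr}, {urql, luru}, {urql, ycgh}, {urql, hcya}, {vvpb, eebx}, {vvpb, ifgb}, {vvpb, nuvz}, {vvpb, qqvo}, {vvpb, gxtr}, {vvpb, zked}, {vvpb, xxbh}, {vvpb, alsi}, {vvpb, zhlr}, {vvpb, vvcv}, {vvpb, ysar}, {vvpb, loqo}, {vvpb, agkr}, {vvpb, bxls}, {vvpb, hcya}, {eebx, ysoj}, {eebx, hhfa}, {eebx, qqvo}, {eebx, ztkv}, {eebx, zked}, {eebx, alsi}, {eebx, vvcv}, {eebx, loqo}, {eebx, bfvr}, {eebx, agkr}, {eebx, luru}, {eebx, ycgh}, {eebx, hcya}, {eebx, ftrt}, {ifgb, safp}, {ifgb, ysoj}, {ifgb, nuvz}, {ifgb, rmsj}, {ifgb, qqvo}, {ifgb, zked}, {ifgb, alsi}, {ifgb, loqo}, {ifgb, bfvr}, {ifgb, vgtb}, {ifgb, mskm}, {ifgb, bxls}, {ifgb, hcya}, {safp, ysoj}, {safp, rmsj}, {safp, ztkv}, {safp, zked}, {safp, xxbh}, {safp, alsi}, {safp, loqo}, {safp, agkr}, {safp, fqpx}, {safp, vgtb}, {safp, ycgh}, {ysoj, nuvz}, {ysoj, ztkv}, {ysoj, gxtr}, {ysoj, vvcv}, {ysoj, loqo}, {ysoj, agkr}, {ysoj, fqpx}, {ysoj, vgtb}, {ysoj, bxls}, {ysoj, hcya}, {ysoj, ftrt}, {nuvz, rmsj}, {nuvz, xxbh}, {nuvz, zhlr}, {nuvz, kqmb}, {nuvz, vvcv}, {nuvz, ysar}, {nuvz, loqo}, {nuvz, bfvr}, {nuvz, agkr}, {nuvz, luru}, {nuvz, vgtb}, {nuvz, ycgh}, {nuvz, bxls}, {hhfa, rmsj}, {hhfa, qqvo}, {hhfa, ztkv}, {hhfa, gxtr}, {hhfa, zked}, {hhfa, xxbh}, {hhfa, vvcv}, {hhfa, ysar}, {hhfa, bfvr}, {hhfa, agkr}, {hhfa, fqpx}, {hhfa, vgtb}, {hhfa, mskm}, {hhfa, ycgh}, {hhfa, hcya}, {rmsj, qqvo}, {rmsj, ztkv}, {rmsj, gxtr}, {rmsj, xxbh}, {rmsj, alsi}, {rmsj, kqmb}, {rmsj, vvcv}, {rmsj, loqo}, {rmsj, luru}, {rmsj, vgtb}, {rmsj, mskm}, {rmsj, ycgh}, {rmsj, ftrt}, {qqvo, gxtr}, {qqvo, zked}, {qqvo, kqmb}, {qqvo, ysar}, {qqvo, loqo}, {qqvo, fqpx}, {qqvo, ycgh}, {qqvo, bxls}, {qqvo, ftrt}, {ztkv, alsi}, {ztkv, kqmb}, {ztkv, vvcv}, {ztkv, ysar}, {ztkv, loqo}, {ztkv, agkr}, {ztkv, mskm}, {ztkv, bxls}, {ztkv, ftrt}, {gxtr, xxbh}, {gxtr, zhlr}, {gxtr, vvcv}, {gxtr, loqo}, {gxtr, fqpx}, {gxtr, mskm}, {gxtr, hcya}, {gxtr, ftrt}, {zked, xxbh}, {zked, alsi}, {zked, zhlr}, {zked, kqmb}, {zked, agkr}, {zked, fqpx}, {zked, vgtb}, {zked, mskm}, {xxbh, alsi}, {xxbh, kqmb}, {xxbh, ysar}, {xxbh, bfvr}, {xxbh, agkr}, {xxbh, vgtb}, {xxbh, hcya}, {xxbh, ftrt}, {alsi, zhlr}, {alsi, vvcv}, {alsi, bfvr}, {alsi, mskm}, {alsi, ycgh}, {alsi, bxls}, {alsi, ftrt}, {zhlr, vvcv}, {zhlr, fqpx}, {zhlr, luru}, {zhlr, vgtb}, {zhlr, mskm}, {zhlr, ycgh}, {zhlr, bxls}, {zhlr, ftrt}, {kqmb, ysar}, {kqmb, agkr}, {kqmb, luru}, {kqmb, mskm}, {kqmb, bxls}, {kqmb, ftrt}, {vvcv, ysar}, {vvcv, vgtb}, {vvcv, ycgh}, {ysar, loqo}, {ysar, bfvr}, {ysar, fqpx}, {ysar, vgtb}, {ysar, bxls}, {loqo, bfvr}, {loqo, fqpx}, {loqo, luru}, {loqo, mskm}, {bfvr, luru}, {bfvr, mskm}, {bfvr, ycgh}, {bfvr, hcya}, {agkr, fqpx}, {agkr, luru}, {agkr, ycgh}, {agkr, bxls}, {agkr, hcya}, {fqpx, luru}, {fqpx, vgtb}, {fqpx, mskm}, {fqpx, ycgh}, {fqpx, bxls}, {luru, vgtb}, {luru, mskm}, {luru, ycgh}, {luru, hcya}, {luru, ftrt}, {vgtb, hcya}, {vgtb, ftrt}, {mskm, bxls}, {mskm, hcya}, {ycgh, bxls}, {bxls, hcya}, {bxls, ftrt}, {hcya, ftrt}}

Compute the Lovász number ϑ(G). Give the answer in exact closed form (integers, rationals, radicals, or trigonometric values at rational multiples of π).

N(luru) = {ivpr, qggu, odkm, urql, eebx, nuvz, rmsj, zhlr, kqmb, loqo, bfvr, agkr, fqpx, vgtb, mskm, ycgh, hcya, ftrt}, |N(luru)| = 18.
Vertex ycgh has 18 neighbors: onyd, pmjw, krbl, urql, eebx, safp, nuvz, hhfa, rmsj, qqvo, alsi, zhlr, vvcv, bfvr, agkr, fqpx, luru, bxls.
N(ynvi) = {ivpr, onyd, qggu, krbl, urql, ifgb, ysoj, nuvz, hhfa, ztkv, gxtr, zked, zhlr, kqmb, vvcv, bfvr, agkr, mskm}, |N(ynvi)| = 18.
Vertex rmsj has 18 neighbors: urql, ifgb, safp, nuvz, hhfa, qqvo, ztkv, gxtr, xxbh, alsi, kqmb, vvcv, loqo, luru, vgtb, mskm, ycgh, ftrt.
Regular of degree 18 on 37 vertices: Paley(37): SR with (k,λ,μ)=(18,8,9).
A has 3 distinct eigenvalues ≈ [18.0, 2.5414, -3.5414].
Lovász: ϑ = −37(-sqrt(37)/2 - 1/2)/(18+-(-sqrt(37)/2 - 1/2)) = sqrt(37).
≈ 6.082763 (to 6 d.p.).

sqrt(37)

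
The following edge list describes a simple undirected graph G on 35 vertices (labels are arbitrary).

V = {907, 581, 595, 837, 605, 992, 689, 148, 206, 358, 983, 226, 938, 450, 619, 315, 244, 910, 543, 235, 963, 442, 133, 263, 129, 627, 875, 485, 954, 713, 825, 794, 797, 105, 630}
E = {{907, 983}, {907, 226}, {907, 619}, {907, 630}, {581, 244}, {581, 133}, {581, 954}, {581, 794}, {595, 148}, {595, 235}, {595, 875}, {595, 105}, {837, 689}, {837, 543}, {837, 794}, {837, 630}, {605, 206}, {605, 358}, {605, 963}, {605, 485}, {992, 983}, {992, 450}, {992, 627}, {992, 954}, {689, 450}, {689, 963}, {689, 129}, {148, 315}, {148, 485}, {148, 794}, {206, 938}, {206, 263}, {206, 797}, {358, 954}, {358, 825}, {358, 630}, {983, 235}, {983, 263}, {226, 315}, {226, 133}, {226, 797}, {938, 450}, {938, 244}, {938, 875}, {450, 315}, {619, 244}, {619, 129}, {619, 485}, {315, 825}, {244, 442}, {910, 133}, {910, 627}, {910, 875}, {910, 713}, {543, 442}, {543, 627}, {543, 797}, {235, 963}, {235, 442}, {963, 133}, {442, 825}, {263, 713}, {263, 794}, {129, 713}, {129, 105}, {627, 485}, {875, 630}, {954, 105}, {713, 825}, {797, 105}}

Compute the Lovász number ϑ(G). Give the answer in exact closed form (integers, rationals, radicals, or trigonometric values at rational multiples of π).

15

N(992) = {983, 450, 627, 954}, |N(992)| = 4.
Vertex 206 has 4 neighbors: 605, 938, 263, 797.
deg(315) = 4; N(315) = {148, 226, 450, 825}.
deg(713) = 4; N(713) = {910, 263, 129, 825}.
35-vertex 4-regular graph: this is K(7,3), the Kneser graph.
A has 4 distinct eigenvalues ≈ [4.0, 2.0, -1.0, -3.0].
With N=35: ϑ(G) = 35·(-1*(-3))/(4−(-3)) = 15.
ϑ(G) ≈ 15.0000.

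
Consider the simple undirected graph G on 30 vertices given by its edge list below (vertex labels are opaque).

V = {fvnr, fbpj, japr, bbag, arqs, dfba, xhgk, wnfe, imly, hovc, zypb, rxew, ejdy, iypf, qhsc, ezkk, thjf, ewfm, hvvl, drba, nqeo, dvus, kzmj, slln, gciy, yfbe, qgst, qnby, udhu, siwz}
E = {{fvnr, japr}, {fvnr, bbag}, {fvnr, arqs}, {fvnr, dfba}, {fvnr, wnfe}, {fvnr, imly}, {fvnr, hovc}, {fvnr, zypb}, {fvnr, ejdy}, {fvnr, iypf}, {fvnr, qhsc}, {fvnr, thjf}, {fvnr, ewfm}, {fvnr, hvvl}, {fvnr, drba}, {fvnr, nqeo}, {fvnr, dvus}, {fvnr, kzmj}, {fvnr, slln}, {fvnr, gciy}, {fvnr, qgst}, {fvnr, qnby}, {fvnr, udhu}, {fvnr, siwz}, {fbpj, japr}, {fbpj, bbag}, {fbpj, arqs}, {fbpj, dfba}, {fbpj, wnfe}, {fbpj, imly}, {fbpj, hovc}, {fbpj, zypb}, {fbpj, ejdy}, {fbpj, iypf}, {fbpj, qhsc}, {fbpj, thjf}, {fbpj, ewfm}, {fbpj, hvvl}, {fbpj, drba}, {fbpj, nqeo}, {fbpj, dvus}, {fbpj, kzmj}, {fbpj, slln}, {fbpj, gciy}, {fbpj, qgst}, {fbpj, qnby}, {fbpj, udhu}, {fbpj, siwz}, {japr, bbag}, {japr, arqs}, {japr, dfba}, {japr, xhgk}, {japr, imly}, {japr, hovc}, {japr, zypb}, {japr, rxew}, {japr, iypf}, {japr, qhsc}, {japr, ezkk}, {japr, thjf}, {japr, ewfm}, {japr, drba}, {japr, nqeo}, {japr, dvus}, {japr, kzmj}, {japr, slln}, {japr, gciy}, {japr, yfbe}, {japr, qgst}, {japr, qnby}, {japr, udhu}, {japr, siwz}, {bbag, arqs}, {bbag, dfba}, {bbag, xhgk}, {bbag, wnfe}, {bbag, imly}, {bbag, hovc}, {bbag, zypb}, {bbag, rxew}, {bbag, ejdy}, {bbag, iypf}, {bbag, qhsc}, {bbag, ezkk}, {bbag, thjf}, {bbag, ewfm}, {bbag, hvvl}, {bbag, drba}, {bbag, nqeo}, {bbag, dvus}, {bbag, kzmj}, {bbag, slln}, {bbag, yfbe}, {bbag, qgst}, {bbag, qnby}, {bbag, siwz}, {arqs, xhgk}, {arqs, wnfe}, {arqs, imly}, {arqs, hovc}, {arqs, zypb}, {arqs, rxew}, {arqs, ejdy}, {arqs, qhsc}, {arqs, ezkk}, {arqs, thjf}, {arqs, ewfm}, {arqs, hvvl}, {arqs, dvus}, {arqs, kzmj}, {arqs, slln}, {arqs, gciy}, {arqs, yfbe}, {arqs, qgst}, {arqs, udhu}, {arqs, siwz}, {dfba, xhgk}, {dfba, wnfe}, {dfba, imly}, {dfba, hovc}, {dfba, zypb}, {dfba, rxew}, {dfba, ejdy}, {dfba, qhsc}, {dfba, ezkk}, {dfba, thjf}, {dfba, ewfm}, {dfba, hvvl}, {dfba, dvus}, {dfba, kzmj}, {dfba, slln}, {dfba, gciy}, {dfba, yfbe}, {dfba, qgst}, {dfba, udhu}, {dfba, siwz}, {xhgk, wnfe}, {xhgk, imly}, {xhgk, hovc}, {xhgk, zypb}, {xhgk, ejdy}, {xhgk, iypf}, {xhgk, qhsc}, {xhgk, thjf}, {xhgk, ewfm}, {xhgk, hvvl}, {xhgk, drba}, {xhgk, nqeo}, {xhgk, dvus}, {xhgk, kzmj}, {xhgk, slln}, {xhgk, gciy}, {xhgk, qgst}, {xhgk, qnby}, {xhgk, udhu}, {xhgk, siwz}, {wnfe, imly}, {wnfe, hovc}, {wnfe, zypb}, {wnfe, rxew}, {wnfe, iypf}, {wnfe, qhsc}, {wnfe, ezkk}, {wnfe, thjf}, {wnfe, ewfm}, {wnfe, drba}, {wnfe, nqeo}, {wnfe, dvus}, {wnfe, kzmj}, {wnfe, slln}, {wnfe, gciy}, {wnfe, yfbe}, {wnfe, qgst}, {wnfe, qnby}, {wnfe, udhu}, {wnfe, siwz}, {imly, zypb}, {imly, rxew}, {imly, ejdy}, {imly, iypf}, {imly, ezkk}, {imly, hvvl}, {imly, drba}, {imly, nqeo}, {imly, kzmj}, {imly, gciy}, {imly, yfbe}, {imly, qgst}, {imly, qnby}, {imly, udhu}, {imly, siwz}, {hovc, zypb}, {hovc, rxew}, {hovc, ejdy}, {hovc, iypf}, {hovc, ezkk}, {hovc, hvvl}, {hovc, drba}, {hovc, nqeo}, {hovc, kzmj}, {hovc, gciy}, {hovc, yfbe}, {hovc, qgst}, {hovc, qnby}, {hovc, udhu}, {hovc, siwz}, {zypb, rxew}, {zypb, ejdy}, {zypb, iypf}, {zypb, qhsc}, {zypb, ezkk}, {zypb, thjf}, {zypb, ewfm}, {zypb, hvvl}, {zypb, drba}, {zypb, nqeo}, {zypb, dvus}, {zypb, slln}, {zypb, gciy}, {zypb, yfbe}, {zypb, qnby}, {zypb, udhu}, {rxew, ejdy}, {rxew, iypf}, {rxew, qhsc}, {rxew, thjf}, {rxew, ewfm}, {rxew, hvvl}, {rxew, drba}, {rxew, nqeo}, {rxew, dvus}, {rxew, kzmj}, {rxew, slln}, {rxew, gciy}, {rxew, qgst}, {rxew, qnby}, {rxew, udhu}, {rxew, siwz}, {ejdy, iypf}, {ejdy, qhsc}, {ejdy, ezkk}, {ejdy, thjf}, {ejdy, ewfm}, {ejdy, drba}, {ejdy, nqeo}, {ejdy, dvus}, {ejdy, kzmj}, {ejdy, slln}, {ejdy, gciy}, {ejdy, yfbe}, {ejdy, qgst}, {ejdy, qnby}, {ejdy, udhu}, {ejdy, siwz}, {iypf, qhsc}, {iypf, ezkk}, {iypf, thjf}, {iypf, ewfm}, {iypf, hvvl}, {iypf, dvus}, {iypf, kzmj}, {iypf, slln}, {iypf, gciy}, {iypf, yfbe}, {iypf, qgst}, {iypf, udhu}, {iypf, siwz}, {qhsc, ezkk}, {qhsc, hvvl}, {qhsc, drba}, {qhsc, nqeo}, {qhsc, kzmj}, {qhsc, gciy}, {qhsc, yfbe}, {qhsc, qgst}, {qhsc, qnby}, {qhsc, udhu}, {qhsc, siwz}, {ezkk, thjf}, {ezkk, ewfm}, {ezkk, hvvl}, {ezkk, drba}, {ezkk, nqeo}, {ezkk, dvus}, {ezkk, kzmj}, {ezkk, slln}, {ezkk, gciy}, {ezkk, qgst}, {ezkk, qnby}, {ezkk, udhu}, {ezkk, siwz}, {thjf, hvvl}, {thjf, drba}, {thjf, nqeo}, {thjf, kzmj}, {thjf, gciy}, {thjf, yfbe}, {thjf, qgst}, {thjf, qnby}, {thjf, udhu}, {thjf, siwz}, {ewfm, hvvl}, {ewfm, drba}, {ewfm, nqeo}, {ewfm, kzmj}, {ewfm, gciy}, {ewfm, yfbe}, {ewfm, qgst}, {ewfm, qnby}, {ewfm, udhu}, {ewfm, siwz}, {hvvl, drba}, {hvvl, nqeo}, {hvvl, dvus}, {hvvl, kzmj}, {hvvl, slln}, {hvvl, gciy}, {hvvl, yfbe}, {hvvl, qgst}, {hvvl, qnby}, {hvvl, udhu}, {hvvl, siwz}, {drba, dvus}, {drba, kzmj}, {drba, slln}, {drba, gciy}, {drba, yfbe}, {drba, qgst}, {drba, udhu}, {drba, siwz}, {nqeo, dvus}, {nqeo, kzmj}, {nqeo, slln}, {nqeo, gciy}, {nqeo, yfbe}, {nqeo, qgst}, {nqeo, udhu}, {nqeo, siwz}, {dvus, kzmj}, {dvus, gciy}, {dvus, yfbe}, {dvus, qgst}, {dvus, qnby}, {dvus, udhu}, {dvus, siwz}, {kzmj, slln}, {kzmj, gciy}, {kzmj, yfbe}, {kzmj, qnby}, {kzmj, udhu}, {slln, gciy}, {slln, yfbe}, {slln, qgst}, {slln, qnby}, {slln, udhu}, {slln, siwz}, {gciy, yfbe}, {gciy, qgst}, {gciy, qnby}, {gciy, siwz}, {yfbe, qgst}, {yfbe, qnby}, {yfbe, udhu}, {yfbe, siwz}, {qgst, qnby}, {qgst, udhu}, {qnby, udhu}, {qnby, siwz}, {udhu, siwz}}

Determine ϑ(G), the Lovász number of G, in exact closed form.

Vertex gciy has 27 neighbors: fvnr, fbpj, japr, arqs, dfba, xhgk, wnfe, imly, hovc, zypb, rxew, ejdy, iypf, qhsc, ezkk, thjf, ewfm, hvvl, drba, nqeo, dvus, kzmj, slln, yfbe, qgst, qnby, siwz.
deg(nqeo) = 24; N(nqeo) = {fvnr, fbpj, japr, bbag, xhgk, wnfe, imly, hovc, zypb, rxew, ejdy, qhsc, ezkk, thjf, ewfm, hvvl, dvus, kzmj, slln, gciy, yfbe, qgst, udhu, siwz}.
N(iypf) = {fvnr, fbpj, japr, bbag, xhgk, wnfe, imly, hovc, zypb, rxew, ejdy, qhsc, ezkk, thjf, ewfm, hvvl, dvus, kzmj, slln, gciy, yfbe, qgst, udhu, siwz}, |N(iypf)| = 24.
deg(xhgk) = 24; N(xhgk) = {japr, bbag, arqs, dfba, wnfe, imly, hovc, zypb, ejdy, iypf, qhsc, thjf, ewfm, hvvl, drba, nqeo, dvus, kzmj, slln, gciy, qgst, qnby, udhu, siwz}.
6 parts of sizes [7, 6, 6, 4, 4, 3]; α(G) = 7 = ϑ (perfect).
≈ 7.0000000 (to 7 d.p.).
α=7, χ(Ḡ)=7; ϑ=7 lies between (collapsed).

7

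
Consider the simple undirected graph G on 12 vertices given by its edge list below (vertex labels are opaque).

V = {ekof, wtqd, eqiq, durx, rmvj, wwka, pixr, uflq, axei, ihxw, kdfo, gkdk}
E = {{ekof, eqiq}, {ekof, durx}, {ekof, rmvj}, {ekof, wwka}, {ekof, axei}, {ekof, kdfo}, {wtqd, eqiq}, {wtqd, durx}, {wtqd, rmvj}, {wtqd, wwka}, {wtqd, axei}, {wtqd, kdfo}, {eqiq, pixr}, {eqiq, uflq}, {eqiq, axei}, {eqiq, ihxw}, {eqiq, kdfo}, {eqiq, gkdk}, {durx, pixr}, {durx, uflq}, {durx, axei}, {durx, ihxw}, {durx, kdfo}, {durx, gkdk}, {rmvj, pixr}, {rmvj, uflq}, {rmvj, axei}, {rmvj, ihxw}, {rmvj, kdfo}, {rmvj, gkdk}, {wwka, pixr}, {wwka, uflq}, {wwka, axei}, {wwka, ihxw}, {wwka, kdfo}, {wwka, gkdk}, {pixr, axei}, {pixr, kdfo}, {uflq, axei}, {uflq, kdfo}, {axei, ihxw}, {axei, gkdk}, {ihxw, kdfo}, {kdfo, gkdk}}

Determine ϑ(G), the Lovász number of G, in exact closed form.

deg(kdfo) = 10; N(kdfo) = {ekof, wtqd, eqiq, durx, rmvj, wwka, pixr, uflq, ihxw, gkdk}.
deg(pixr) = 6; N(pixr) = {eqiq, durx, rmvj, wwka, axei, kdfo}.
deg(gkdk) = 6; N(gkdk) = {eqiq, durx, rmvj, wwka, axei, kdfo}.
Vertex eqiq has 8 neighbors: ekof, wtqd, pixr, uflq, axei, ihxw, kdfo, gkdk.
G = K_{6,4,2}: α = 6 = χ(Ḡ), so ϑ = 6.
ϑ(G) ≈ 6.00000.
Lovász sandwich 6 ≤ 6 ≤ 6: collapsed.

6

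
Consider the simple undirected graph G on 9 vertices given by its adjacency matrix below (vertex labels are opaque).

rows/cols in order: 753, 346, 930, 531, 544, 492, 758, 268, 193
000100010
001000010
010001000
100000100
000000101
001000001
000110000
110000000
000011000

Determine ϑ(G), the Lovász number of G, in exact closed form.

9*cos(pi/9)/(cos(pi/9) + 1)

N(268) = {753, 346}, |N(268)| = 2.
deg(193) = 2; N(193) = {544, 492}.
N(753) = {531, 268}, |N(753)| = 2.
Vertex 492 has 2 neighbors: 930, 193.
Every vertex has degree 2 (N=9); a single 9-cycle (edge-transitive).
Distinct eigenvalues (to 5 d.p.): [2.0, 1.53209, 0.3473, -1.0, -1.87939].
Lovász: ϑ = −9(-2*cos(pi/9))/(2+-(-1)*2*cos(pi/9)) = 9*cos(pi/9)/(cos(pi/9) + 1).
Numerically 4.3601.
Lovász sandwich 4 ≤ 9*cos(pi/9)/(cos(pi/9) + 1) ≤ 5: both strict.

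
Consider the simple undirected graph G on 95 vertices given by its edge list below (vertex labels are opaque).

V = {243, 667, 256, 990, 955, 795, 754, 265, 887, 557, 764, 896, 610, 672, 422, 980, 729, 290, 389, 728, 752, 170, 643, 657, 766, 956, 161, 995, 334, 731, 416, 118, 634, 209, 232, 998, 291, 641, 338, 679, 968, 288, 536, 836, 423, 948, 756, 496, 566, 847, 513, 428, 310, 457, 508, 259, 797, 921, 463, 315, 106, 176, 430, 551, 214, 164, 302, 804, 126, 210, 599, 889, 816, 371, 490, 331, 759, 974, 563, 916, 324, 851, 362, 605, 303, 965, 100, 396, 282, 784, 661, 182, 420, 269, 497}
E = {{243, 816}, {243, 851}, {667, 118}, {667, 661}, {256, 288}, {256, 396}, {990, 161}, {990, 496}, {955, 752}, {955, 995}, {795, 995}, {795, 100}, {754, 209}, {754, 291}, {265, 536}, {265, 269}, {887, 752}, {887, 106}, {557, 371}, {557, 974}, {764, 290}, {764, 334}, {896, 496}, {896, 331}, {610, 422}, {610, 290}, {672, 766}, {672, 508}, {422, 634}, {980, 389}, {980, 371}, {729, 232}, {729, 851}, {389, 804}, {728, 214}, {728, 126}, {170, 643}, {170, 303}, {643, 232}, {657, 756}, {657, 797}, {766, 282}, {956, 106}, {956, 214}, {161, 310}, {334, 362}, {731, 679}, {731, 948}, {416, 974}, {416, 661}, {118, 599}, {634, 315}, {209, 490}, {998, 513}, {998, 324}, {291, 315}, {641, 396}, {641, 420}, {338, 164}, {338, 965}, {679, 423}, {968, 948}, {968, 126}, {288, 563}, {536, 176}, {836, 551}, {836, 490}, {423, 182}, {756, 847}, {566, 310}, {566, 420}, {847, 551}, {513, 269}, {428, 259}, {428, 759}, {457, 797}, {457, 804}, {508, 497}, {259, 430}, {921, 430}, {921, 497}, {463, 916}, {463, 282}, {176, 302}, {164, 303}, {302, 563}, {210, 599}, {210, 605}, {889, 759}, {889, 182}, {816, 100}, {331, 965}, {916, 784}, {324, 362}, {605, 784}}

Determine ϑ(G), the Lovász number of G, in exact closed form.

95*cos(pi/95)/(cos(pi/95) + 1)

Vertex 965 has 2 neighbors: 338, 331.
deg(513) = 2; N(513) = {998, 269}.
N(797) = {657, 457}, |N(797)| = 2.
Vertex 243 has 2 neighbors: 816, 851.
Regular of degree 2 on 95 vertices: connected 2-regular on 95 ⇒ C_{95}.
spec(A) ≈ [2.0, 1.995627, 1.982528, 1.96076, 1.930418, 1.891634, 1.84458, 1.789459, 1.726513, 1.656018, 1.578281, 1.493643, 1.402474, 1.305172, 1.202162, 1.093896, 0.980847, 0.863509, 0.742394, 0.618034, 0.490971, 0.361761, 0.230969, 0.099168, -0.033068, -0.165159, -0.296527, -0.426599, -0.554806, -0.680586, -0.803391, -0.922682, -1.037939, -1.148657, -1.254353, -1.354563, -1.44885, -1.536802, -1.618034, -1.692191, -1.758948, -1.818013, -1.869129, -1.912072, -1.946653, -1.972723, -1.990166, -1.998907] (distinct, 6 d.p.).
Lovász (edge-transitive): ϑ = −95·(-2*cos(pi/95))/((2)−(-2*cos(pi/95))) = 95*cos(pi/95)/(cos(pi/95) + 1).
≈ 47.487011 (to 6 d.p.).
Check 47 ≤ 95*cos(pi/95)/(cos(pi/95) + 1) ≤ 48: both strict.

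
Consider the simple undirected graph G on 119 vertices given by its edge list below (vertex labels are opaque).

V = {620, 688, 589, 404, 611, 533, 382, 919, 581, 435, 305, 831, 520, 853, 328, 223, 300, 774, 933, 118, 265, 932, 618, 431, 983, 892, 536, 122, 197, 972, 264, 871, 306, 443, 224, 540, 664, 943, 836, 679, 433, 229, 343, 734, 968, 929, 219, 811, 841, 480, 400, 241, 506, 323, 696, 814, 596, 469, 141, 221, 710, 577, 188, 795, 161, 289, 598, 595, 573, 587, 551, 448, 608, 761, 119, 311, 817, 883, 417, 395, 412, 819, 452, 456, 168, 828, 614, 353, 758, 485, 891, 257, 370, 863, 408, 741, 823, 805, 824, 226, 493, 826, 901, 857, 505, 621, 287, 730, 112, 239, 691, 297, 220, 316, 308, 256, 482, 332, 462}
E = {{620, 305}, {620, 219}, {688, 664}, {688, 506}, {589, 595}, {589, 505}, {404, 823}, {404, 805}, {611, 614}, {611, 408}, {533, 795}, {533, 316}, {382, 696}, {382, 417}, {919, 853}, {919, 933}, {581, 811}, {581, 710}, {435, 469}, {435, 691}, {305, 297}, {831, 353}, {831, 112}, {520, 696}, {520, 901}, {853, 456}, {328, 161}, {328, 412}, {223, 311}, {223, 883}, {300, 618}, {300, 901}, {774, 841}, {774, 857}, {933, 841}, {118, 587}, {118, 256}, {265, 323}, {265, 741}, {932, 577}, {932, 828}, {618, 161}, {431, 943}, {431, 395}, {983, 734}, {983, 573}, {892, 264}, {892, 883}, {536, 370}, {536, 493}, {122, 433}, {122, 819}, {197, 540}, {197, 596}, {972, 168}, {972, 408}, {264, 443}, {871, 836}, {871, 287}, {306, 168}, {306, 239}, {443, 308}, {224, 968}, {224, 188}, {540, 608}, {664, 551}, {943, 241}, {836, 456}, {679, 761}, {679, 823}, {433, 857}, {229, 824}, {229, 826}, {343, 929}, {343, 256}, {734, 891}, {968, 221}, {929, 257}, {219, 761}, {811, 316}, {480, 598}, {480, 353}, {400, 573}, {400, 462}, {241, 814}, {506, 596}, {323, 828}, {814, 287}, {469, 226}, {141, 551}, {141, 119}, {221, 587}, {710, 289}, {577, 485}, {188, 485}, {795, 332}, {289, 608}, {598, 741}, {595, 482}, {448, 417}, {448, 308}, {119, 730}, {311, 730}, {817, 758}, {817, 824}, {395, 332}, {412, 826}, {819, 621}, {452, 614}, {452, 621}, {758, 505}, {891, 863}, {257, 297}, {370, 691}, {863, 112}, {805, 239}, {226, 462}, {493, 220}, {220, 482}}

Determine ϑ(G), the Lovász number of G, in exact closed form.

Vertex 456 has 2 neighbors: 853, 836.
N(621) = {819, 452}, |N(621)| = 2.
Vertex 540 has 2 neighbors: 197, 608.
N(598) = {480, 741}, |N(598)| = 2.
deg(v) = 2 for all v (|V|=119); the odd cycle C_{119}.
A has 60 distinct eigenvalues ≈ [2.0, 1.99721, 1.98886, 1.97496, 1.95556, 1.93071, 1.90047, 1.86494, 1.82422, 1.7784, 1.72763, 1.67205, 1.6118, 1.54707, 1.47802, 1.40485, 1.32776, 1.24698, 1.16272, 1.07522, 0.98472, 0.89148, 0.79575, 0.6978, 0.59791, 0.49636, 0.39342, 0.28938, 0.18454, 0.07918, -0.0264, -0.1319, -0.23704, -0.34152, -0.44504, -0.54733, -0.64808, -0.74704, -0.84391, -0.93843, -1.03033, -1.11936, -1.20527, -1.28782, -1.36678, -1.44194, -1.51307, -1.57999, -1.6425, -1.70043, -1.75363, -1.80194, -1.84522, -1.88337, -1.91626, -1.94381, -1.96595, -1.9826, -1.99373, -1.9993].
λ_max=2, λ_min=-2*cos(pi/119); ϑ = −119·λ_min/(λ_max−λ_min) = 119*cos(pi/119)/(cos(pi/119) + 1).
≈ 59.48963 (to 5 d.p.).
59 ≤ 119*cos(pi/119)/(cos(pi/119) + 1) ≤ 60: both strict.

119*cos(pi/119)/(cos(pi/119) + 1)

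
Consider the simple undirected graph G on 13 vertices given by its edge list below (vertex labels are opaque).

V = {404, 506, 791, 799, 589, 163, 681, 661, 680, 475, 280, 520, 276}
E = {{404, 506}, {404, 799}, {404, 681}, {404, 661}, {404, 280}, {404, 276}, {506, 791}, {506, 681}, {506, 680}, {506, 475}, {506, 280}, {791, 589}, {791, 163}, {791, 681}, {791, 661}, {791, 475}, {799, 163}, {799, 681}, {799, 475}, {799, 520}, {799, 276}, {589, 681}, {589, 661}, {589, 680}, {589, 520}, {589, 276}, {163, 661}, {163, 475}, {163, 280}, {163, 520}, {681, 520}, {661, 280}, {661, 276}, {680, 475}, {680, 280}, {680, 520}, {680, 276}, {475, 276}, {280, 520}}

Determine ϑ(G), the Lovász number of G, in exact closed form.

sqrt(13)

deg(520) = 6; N(520) = {799, 589, 163, 681, 680, 280}.
Vertex 276 has 6 neighbors: 404, 799, 589, 661, 680, 475.
N(404) = {506, 799, 681, 661, 280, 276}, |N(404)| = 6.
Vertex 661 has 6 neighbors: 404, 791, 589, 163, 280, 276.
Regular of degree 6 on 13 vertices: strongly regular (13,6,2,3).
The 3 distinct eigenvalues: [6.0, 1.30278, -2.30278].
−13·(-sqrt(13)/2 - 1/2) / ((6)−(-sqrt(13)/2 - 1/2)) = sqrt(13) = ϑ(G).
Numerically 3.60555.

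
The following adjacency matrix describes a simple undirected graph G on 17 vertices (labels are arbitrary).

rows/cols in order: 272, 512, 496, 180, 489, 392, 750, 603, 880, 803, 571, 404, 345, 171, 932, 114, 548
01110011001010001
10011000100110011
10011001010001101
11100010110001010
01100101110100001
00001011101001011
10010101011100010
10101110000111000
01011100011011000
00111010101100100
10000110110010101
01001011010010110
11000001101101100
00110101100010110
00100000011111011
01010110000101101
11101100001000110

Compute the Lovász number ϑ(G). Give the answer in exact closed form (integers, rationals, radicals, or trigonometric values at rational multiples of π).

Vertex 272 has 8 neighbors: 512, 496, 180, 750, 603, 571, 345, 548.
N(603) = {272, 496, 489, 392, 750, 404, 345, 171}, |N(603)| = 8.
Vertex 171 has 8 neighbors: 496, 180, 392, 603, 880, 345, 932, 114.
Vertex 750 has 8 neighbors: 272, 180, 392, 603, 803, 571, 404, 114.
Every vertex has degree 8 (N=17); Paley(17): SR with (k,λ,μ)=(8,3,4).
A has 3 distinct eigenvalues ≈ [8.0, 1.56155, -2.56155].
ϑ = −N·λ_min/(λ_max−λ_min) = −17·(-sqrt(17)/2 - 1/2)/(8−(-sqrt(17)/2 - 1/2)) = sqrt(17).
= 4.12311… (decimal).

sqrt(17)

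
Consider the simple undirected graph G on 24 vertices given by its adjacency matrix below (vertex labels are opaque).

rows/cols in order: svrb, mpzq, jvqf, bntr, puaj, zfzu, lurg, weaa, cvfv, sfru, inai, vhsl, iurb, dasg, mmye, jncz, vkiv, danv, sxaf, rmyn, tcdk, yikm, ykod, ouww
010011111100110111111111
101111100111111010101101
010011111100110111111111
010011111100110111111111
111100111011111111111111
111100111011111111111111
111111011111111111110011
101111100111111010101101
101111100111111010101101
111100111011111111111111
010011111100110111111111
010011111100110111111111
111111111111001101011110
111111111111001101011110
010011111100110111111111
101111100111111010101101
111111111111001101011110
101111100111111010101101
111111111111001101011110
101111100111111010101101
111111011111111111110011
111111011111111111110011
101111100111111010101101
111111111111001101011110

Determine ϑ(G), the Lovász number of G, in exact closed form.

N(zfzu) = {svrb, mpzq, jvqf, bntr, lurg, weaa, cvfv, inai, vhsl, iurb, dasg, mmye, jncz, vkiv, danv, sxaf, rmyn, tcdk, yikm, ykod, ouww}, |N(zfzu)| = 21.
N(rmyn) = {svrb, jvqf, bntr, puaj, zfzu, lurg, sfru, inai, vhsl, iurb, dasg, mmye, vkiv, sxaf, tcdk, yikm, ouww}, |N(rmyn)| = 17.
N(jvqf) = {mpzq, puaj, zfzu, lurg, weaa, cvfv, sfru, iurb, dasg, jncz, vkiv, danv, sxaf, rmyn, tcdk, yikm, ykod, ouww}, |N(jvqf)| = 18.
Vertex lurg has 21 neighbors: svrb, mpzq, jvqf, bntr, puaj, zfzu, weaa, cvfv, sfru, inai, vhsl, iurb, dasg, mmye, jncz, vkiv, danv, sxaf, rmyn, ykod, ouww.
Complete 5-partite, parts [7, 6, 5, 3, 3]: perfect, ϑ = α = 7.
ϑ(G) ≈ 7.000000.
7 ≤ 7 ≤ 7: collapsed.

7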